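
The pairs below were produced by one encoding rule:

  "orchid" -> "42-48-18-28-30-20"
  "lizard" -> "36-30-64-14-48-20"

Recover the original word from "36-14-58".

Each letter becomes 2×(its alphabet position, a=1..z=26) + 12.
Reversing it on 36-14-58: 36→(36−12)÷2=12=l, 14→(14−12)÷2=1=a, 58→(58−12)÷2=23=w.

law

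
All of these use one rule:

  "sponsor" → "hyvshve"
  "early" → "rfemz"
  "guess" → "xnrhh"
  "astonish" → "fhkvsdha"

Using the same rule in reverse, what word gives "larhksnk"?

s(18)→h(7) and p(15)→y(24) fit y≡3x+5 (mod 26); the inverse of 3 mod 26 is 9. This is an affine cipher: with a=0,…,z=25, each position x becomes (3x+5) mod 26.
Decoding larhksnk: l(11)→9·(11−5)≡2=c; a(0)→9·(0−5)≡7=h; r(17)→9·(17−5)≡4=e; h(7)→9·(7−5)≡18=s; k(10)→9·(10−5)≡19=t; s(18)→9·(18−5)≡13=n; n(13)→9·(13−5)≡20=u; k(10)→9·(10−5)≡19=t (all mod 26).

chestnut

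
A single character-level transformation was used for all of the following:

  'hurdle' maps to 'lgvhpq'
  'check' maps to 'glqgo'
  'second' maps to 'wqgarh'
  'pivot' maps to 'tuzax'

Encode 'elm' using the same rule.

qpq

Vowels shift forward by 12 and consonants shift forward by 4.
Applying it to elm: e(vowel)+12=q, l(cons)+4=p, m(cons)+4=q.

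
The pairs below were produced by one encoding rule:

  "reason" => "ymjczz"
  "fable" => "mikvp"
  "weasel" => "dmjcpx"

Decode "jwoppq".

The shift increases by 1 at each position, starting from +7: 7, 8, 9, ….
Reversing it on jwoppq: j−7=c, w−8=o, o−9=f, p−10=f, p−11=e, q−12=e.

coffee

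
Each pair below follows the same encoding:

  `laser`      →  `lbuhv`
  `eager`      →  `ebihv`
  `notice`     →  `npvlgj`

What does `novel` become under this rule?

In laser: l→l is +0, a→b is +1, s→u is +2, e→h is +3 — the shift increases by 1 each position. Each letter shifts forward by its position index (0, 1, 2, …) — the shift grows by one for each successive letter.
On novel: n+0=n, o+1=p, v+2=x, e+3=h, l+4=p.

npxhp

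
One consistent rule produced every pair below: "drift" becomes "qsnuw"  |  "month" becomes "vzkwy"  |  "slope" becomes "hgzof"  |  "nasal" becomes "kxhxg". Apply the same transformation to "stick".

d(3)→q(16) and r(17)→s(18) fit y≡15x+23 (mod 26); the inverse of 15 mod 26 is 7. Treating letters as 0–25, the rule is x ↦ 15x + 23 (mod 26).
For stick: s(18)→15·18+23≡7=h; t(19)→15·19+23≡22=w; i(8)→15·8+23≡13=n; c(2)→15·2+23≡1=b; k(10)→15·10+23≡17=r (all mod 26).

hwnbr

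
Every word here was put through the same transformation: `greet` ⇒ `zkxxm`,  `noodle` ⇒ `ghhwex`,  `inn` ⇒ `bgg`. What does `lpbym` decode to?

Compare letters: g→z is +19, r→k is +19, e→x is +19 — a constant shift. This is a Caesar cipher with shift 19.
Reversing it on lpbym: l−19=s, p−19=w, b−19=i, y−19=f, m−19=t.

swift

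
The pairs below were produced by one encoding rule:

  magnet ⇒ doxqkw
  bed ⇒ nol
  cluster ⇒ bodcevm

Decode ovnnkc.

saddle

The output letters match the input read backwards, each shifted +10: magnet reversed is tengam. Two steps: reverse the string, then apply a Caesar shift of +10.
Undoing it on ovnnkc: shift back: o−10=e, v−10=l, n−10=d, n−10=d, k−10=a, c−10=s → elddas; then reverse → saddle.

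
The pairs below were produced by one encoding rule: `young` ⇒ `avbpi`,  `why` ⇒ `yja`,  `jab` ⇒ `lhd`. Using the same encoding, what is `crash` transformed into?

The shift depends on letter class: consonant y→a is +2, but vowel o→v is +7. The rule splits by letter class: vowels +7, consonants +2.
Applying it to crash: c(cons)+2=e, r(cons)+2=t, a(vowel)+7=h, s(cons)+2=u, h(cons)+2=j.

ethuj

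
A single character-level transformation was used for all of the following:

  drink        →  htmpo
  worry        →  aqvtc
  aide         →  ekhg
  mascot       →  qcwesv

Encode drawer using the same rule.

hteyit

Shifts by position in drink: pos 0: d→h (+4), pos 1: r→t (+2), pos 2: i→m (+4), pos 3: n→p (+2) — repeating every 2. The shifts repeat in a cycle of length 2: positions 0,1,… shift by +4, +2, then the pattern repeats.
For drawer: d+4=h, r+2=t, a+4=e, w+2=y, e+4=i, r+2=t.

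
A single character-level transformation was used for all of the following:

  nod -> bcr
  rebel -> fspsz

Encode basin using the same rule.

pogwb

Compare letters: n→b is +14, o→c is +14, d→r is +14 — a constant shift. Every letter moves 14 places later in the alphabet, wrapping around z→a.
Applying it to basin: b+14=p, a+14=o, s+14=g, i+14=w, n+14=b.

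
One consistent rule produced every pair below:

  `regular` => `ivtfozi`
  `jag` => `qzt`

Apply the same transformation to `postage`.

Letters are reflected about the middle of the alphabet (position → 25−position): Atbash.
Applying it to postage: p↔k, o↔l, s↔h, t↔g, a↔z, g↔t, e↔v.

klhgztv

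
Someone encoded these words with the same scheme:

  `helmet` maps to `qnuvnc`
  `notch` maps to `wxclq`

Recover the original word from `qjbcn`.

Compare letters: h→q is +9, e→n is +9, l→u is +9 — a constant shift. It's a constant shift of +9 (ROT9).
Decoding qjbcn: q−9=h, j−9=a, b−9=s, c−9=t, n−9=e.

haste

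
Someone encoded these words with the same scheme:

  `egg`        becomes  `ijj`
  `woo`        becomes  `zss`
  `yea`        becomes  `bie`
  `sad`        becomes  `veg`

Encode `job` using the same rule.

The shift depends on letter class: consonant g→j is +3, but vowel e→i is +4. Vowels shift forward by 4 and consonants shift forward by 3.
For job: j(cons)+3=m, o(vowel)+4=s, b(cons)+3=e.

mse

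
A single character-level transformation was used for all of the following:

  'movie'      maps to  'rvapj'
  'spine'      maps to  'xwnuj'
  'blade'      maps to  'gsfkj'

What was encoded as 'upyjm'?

Shifts by position in movie: pos 0: m→r (+5), pos 1: o→v (+7), pos 2: v→a (+5), pos 3: i→p (+7) — repeating every 2. A repeating key of period 2 is used — shifts +5, +7 over and over.
Undoing it on upyjm: u−5=p, p−7=i, y−5=t, j−7=c, m−5=h.

pitch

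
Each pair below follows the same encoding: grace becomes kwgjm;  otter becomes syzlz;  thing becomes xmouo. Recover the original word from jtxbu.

In grace: g→k is +4, r→w is +5, a→g is +6, c→j is +7 — the shift increases by 1 each position. The shift increases by 1 at each position, starting from +4: 4, 5, 6, ….
Reversing it on jtxbu: j−4=f, t−5=o, x−6=r, b−7=u, u−8=m.

forum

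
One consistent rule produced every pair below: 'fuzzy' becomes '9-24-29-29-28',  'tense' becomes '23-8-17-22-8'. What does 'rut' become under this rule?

21-24-23

f is letter #6 and maps to 9: an offset of 3. Each letter is replaced by its alphabet position (a=1..z=26) + 3.
On rut: r=18→21, u=21→24, t=20→23.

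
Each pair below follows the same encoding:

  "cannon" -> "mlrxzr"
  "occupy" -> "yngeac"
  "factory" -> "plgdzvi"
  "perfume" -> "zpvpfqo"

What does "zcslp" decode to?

Shifts by position in cannon: pos 0: c→m (+10), pos 1: a→l (+11), pos 2: n→r (+4), pos 3: n→x (+10), pos 4: o→z (+11), pos 5: n→r (+4) — repeating every 3. It's a Vigenère-style cipher with numeric key [10,11,4]: position i shifts by key[i mod 3].
Reversing it on zcslp: z−10=p, c−11=r, s−4=o, l−10=b, p−11=e.

probe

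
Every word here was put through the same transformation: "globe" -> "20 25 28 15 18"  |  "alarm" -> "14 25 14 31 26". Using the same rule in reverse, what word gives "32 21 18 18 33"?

sheet

g is letter #7 and maps to 20: an offset of 13. Letters become their 1-based position plus 13 (so a→14, b→15, …).
Undoing it on 32 21 18 18 33: 32→(32−13)÷1=19=s, 21→(21−13)÷1=8=h, 18→(18−13)÷1=5=e, 18→(18−13)÷1=5=e, 33→(33−13)÷1=20=t.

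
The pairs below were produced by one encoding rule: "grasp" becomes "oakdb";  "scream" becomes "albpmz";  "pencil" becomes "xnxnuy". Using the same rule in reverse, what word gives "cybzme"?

In grasp: g→o is +8, r→a is +9, a→k is +10, s→d is +11 — the shift increases by 1 each position. Each letter shifts forward by (position + 8), i.e. 8, 9, 10, … — the shift grows by one for each successive letter.
Reversing it on cybzme: c−8=u, y−9=p, b−10=r, z−11=o, m−12=a, e−13=r.

uproar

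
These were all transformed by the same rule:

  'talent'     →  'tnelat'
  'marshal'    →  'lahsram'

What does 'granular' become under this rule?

ralunarg

The output letters match the input read backwards: talent reversed is tnelat. It's just the letters in reverse order.
Applying it to granular: reverse → ralunarg.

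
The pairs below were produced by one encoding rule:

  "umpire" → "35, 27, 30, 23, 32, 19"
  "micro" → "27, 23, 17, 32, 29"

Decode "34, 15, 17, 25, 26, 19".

tackle

Each letter is replaced by its alphabet position (a=1..z=26) + 14.
Reversing it on 34, 15, 17, 25, 26, 19: 34→(34−14)÷1=20=t, 15→(15−14)÷1=1=a, 17→(17−14)÷1=3=c, 25→(25−14)÷1=11=k, 26→(26−14)÷1=12=l, 19→(19−14)÷1=5=e.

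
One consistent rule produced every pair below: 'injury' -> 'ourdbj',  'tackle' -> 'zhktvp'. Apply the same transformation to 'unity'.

auqci

In injury: i→o is +6, n→u is +7, j→r is +8, u→d is +9 — the shift increases by 1 each position. Each letter shifts forward by (position + 6), i.e. 6, 7, 8, … — the shift grows by one for each successive letter.
On unity: u+6=a, n+7=u, i+8=q, t+9=c, y+10=i.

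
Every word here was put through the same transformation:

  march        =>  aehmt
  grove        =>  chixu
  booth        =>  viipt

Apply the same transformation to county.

migrpw

m(12)→a(0) and a(0)→e(4) fit y≡17x+4 (mod 26); the inverse of 17 mod 26 is 23. Each letter's alphabet position (a=0..z=25) is mapped through 17·x+4 mod 26 — an affine cipher.
On county: c(2)→17·2+4≡12=m; o(14)→17·14+4≡8=i; u(20)→17·20+4≡6=g; n(13)→17·13+4≡17=r; t(19)→17·19+4≡15=p; y(24)→17·24+4≡22=w (all mod 26).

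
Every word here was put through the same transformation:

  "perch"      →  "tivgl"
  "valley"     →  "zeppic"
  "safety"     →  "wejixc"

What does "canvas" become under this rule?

Compare letters: p→t is +4, e→i is +4, r→v is +4 — a constant shift. It's a constant shift of +4 (ROT4).
Applying it to canvas: c+4=g, a+4=e, n+4=r, v+4=z, a+4=e, s+4=w.

gerzew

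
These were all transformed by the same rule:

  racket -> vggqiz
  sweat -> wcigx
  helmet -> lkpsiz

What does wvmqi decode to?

The shifts repeat in a cycle of length 2: positions 0,1,… shift by +4, +6, then the pattern repeats.
Undoing it on wvmqi: w−4=s, v−6=p, m−4=i, q−6=k, i−4=e.

spike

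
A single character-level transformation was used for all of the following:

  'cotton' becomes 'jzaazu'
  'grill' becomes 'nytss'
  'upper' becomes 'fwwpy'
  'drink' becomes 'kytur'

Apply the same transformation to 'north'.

uzyao

The shift depends on letter class: consonant c→j is +7, but vowel o→z is +11. The rule splits by letter class: vowels +11, consonants +7.
For north: n(cons)+7=u, o(vowel)+11=z, r(cons)+7=y, t(cons)+7=a, h(cons)+7=o.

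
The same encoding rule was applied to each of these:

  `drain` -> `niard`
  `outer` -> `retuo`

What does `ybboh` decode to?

The output letters match the input read backwards: drain reversed is niard. It's just the letters in reverse order.
Reversing it on ybboh: then reverse → hobby.

hobby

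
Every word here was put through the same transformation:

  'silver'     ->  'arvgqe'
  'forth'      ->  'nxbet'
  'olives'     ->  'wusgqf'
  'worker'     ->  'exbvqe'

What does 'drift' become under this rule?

lasqf

Letter i (0-indexed) is shifted by i+8, so successive shifts are 8, 9, 10, ….
On drift: d+8=l, r+9=a, i+10=s, f+11=q, t+12=f.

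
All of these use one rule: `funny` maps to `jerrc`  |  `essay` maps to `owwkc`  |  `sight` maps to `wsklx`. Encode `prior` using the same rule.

tvsyv

Two shifts are in play — +10 for a/e/i/o/u, +4 for every other letter.
Applying it to prior: p(cons)+4=t, r(cons)+4=v, i(vowel)+10=s, o(vowel)+10=y, r(cons)+4=v.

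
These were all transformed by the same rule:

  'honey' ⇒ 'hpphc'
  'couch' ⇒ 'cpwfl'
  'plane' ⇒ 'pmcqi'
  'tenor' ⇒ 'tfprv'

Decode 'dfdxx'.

debut

In honey: h→h is +0, o→p is +1, n→p is +2, e→h is +3 — the shift increases by 1 each position. Each letter shifts forward by its position index (0, 1, 2, …) — the shift grows by one for each successive letter.
Decoding dfdxx: d−0=d, f−1=e, d−2=b, x−3=u, x−4=t.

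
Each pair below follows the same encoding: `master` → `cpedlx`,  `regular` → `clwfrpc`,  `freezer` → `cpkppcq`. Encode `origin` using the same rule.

ytrtcz

The output letters match the input read backwards, each shifted +11: master reversed is retsam. Two steps: reverse the string, then apply a Caesar shift of +11.
For origin: reverse → nigiro; then shift: n+11=y, i+11=t, g+11=r, i+11=t, r+11=c, o+11=z.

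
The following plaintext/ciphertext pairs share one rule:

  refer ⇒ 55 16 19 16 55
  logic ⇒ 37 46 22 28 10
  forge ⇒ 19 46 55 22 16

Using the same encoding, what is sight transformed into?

r(#18)→55 and e(#5)→16: differences scale by 3, so n = 3·pos + 1. Each letter becomes 3×(its alphabet position, a=1..z=26) + 1.
On sight: s=19→58, i=9→28, g=7→22, h=8→25, t=20→61.

58 28 22 25 61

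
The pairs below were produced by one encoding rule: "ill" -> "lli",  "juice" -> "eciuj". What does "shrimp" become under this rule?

pmirhs

The output letters match the input read backwards: ill reversed is lli. It's just the letters in reverse order.
On shrimp: reverse → pmirhs.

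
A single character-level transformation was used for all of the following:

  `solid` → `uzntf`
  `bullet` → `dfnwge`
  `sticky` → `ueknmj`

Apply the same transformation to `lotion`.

Shifts by position in solid: pos 0: s→u (+2), pos 1: o→z (+11), pos 2: l→n (+2), pos 3: i→t (+11) — repeating every 2. It's a Vigenère-style cipher with numeric key [2,11]: position i shifts by key[i mod 2].
Applying it to lotion: l+2=n, o+11=z, t+2=v, i+11=t, o+2=q, n+11=y.

nzvtqy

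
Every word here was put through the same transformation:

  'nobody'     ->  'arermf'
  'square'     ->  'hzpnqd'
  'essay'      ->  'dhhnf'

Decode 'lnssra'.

gallon

n(13)→a(0) and o(14)→r(17) fit y≡17x+13 (mod 26); the inverse of 17 mod 26 is 23. This is an affine cipher: with a=0,…,z=25, each position x becomes (17x+13) mod 26.
Reversing it on lnssra: l(11)→23·(11−13)≡6=g; n(13)→23·(13−13)≡0=a; s(18)→23·(18−13)≡11=l; s(18)→23·(18−13)≡11=l; r(17)→23·(17−13)≡14=o; a(0)→23·(0−13)≡13=n (all mod 26).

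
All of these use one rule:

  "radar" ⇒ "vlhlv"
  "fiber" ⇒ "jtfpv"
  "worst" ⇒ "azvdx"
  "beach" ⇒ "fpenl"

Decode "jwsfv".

flour

The shifts repeat in a cycle of length 2: positions 0,1,… shift by +4, +11, then the pattern repeats.
Undoing it on jwsfv: j−4=f, w−11=l, s−4=o, f−11=u, v−4=r.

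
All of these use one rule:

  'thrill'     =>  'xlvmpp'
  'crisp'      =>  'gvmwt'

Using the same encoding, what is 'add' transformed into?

ehh

Compare letters: t→x is +4, h→l is +4, r→v is +4 — a constant shift. It's a constant shift of +4 (ROT4).
Applying it to add: a+4=e, d+4=h, d+4=h.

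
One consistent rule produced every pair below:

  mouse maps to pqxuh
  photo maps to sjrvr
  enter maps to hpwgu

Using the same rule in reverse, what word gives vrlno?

A repeating key of period 2 is used — shifts +3, +2 over and over.
Reversing it on vrlno: v−3=s, r−2=p, l−3=i, n−2=l, o−3=l.

spill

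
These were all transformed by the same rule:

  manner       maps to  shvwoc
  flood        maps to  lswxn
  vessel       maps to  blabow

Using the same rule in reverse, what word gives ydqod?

swift

In manner: m→s is +6, a→h is +7, n→v is +8, n→w is +9 — the shift increases by 1 each position. Each letter shifts forward by (position + 6), i.e. 6, 7, 8, … — the shift grows by one for each successive letter.
Undoing it on ydqod: y−6=s, d−7=w, q−8=i, o−9=f, d−10=t.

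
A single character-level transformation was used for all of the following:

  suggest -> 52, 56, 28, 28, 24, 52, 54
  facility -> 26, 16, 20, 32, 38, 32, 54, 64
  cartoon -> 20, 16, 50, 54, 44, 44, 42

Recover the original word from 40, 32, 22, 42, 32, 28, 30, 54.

midnight

The formula is n = 2×(alphabet index, a=1) + 14.
Decoding 40, 32, 22, 42, 32, 28, 30, 54: 40→(40−14)÷2=13=m, 32→(32−14)÷2=9=i, 22→(22−14)÷2=4=d, 42→(42−14)÷2=14=n, 32→(32−14)÷2=9=i, 28→(28−14)÷2=7=g, 30→(30−14)÷2=8=h, 54→(54−14)÷2=20=t.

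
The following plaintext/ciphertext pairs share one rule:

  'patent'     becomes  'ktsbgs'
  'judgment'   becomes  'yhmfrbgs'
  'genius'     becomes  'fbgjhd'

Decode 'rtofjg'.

margin

p(15)→k(10) and a(0)→t(19) fit y≡15x+19 (mod 26); the inverse of 15 mod 26 is 7. Treating letters as 0–25, the rule is x ↦ 15x + 19 (mod 26).
Undoing it on rtofjg: r(17)→7·(17−19)≡12=m; t(19)→7·(19−19)≡0=a; o(14)→7·(14−19)≡17=r; f(5)→7·(5−19)≡6=g; j(9)→7·(9−19)≡8=i; g(6)→7·(6−19)≡13=n (all mod 26).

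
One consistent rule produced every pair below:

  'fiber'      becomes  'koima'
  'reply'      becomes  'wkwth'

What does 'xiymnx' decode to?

screen

In fiber: f→k is +5, i→o is +6, b→i is +7, e→m is +8 — the shift increases by 1 each position. Each letter shifts forward by (position + 5), i.e. 5, 6, 7, … — the shift grows by one for each successive letter.
Decoding xiymnx: x−5=s, i−6=c, y−7=r, m−8=e, n−9=e, x−10=n.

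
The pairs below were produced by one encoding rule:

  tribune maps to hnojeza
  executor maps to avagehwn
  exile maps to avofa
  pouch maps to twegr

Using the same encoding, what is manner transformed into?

cmzzan

t(19)→h(7) and r(17)→n(13) fit y≡23x+12 (mod 26); the inverse of 23 mod 26 is 17. This is an affine cipher: with a=0,…,z=25, each position x becomes (23x+12) mod 26.
For manner: m(12)→23·12+12≡2=c; a(0)→23·0+12≡12=m; n(13)→23·13+12≡25=z; n(13)→23·13+12≡25=z; e(4)→23·4+12≡0=a; r(17)→23·17+12≡13=n (all mod 26).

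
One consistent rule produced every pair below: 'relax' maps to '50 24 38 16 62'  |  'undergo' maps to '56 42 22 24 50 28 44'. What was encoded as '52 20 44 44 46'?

scoop

r(#18)→50 and e(#5)→24: differences scale by 2, so n = 2·pos + 14. With a=1..z=26, the number is 2·pos + 14.
Undoing it on 52 20 44 44 46: 52→(52−14)÷2=19=s, 20→(20−14)÷2=3=c, 44→(44−14)÷2=15=o, 44→(44−14)÷2=15=o, 46→(46−14)÷2=16=p.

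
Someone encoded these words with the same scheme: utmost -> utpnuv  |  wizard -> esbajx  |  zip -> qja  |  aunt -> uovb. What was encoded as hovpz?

young

The output letters match the input read backwards, each shifted +1: utmost reversed is tsomtu. Two steps: reverse the string, then apply a Caesar shift of +1.
Undoing it on hovpz: shift back: h−1=g, o−1=n, v−1=u, p−1=o, z−1=y → gnuoy; then reverse → young.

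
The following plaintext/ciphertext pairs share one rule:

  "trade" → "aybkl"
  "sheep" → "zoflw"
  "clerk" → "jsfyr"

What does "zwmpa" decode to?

split

The shifts repeat in a cycle of length 3: positions 0,1,… shift by +7, +7, +1, then the pattern repeats.
Decoding zwmpa: z−7=s, w−7=p, m−1=l, p−7=i, a−7=t.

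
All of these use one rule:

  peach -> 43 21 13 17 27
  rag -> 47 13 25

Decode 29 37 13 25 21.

image

Each letter becomes 2×(its alphabet position, a=1..z=26) + 11.
Undoing it on 29 37 13 25 21: 29→(29−11)÷2=9=i, 37→(37−11)÷2=13=m, 13→(13−11)÷2=1=a, 25→(25−11)÷2=7=g, 21→(21−11)÷2=5=e.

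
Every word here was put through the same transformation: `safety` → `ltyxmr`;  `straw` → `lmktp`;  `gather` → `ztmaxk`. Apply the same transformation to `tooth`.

mhhma

Compare letters: s→l is +19, a→t is +19, f→y is +19 — a constant shift. This is a Caesar cipher with shift 19.
On tooth: t+19=m, o+19=h, o+19=h, t+19=m, h+19=a.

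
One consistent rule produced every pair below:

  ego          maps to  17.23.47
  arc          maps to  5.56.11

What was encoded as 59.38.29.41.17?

e(#5)→17 and g(#7)→23: differences scale by 3, so n = 3·pos + 2. Each letter becomes 3×(its alphabet position, a=1..z=26) + 2.
Undoing it on 59.38.29.41.17: 59→(59−2)÷3=19=s, 38→(38−2)÷3=12=l, 29→(29−2)÷3=9=i, 41→(41−2)÷3=13=m, 17→(17−2)÷3=5=e.

slime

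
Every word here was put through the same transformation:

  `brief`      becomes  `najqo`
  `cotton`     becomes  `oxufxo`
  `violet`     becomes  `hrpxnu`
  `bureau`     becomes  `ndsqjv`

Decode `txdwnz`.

Shifts by position in brief: pos 0: b→n (+12), pos 1: r→a (+9), pos 2: i→j (+1), pos 3: e→q (+12), pos 4: f→o (+9) — repeating every 3. The shifts repeat in a cycle of length 3: positions 0,1,… shift by +12, +9, +1, then the pattern repeats.
Decoding txdwnz: t−12=h, x−9=o, d−1=c, w−12=k, n−9=e, z−1=y.

hockey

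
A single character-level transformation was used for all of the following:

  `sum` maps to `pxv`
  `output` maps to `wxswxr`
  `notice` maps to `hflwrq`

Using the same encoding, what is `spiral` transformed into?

odulsv

Two steps: reverse the string, then apply a Caesar shift of +3.
On spiral: reverse → larips; then shift: l+3=o, a+3=d, r+3=u, i+3=l, p+3=s, s+3=v.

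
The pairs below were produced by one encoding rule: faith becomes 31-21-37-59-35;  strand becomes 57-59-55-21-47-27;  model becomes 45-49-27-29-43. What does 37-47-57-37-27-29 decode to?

inside

f(#6)→31 and a(#1)→21: differences scale by 2, so n = 2·pos + 19. Each letter becomes 2×(its alphabet position, a=1..z=26) + 19.
Reversing it on 37-47-57-37-27-29: 37→(37−19)÷2=9=i, 47→(47−19)÷2=14=n, 57→(57−19)÷2=19=s, 37→(37−19)÷2=9=i, 27→(27−19)÷2=4=d, 29→(29−19)÷2=5=e.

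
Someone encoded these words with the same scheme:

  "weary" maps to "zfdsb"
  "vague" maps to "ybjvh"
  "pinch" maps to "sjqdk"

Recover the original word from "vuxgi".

stuff

A repeating key of period 2 is used — shifts +3, +1 over and over.
Reversing it on vuxgi: v−3=s, u−1=t, x−3=u, g−1=f, i−3=f.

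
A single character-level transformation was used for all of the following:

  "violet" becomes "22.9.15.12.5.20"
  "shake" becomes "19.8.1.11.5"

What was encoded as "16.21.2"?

Each letter is replaced by its alphabet position (a=1, b=2, …, z=26).
Undoing it on 16.21.2: 16=p, 21=u, 2=b.

pub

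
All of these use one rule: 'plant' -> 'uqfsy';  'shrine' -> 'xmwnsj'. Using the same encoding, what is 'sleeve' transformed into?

xqjjaj

Compare letters: p→u is +5, l→q is +5, a→f is +5 — a constant shift. This is a Caesar cipher with shift 5.
For sleeve: s+5=x, l+5=q, e+5=j, e+5=j, v+5=a, e+5=j.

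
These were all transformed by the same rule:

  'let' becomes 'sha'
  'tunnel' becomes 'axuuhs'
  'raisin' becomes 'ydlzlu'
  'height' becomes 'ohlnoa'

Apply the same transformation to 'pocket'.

wrjrha

The shift depends on letter class: consonant l→s is +7, but vowel e→h is +3. Two shifts are in play — +3 for a/e/i/o/u, +7 for every other letter.
Applying it to pocket: p(cons)+7=w, o(vowel)+3=r, c(cons)+7=j, k(cons)+7=r, e(vowel)+3=h, t(cons)+7=a.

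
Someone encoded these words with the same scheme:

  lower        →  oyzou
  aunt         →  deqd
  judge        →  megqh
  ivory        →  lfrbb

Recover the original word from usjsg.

rigid

Shifts by position in lower: pos 0: l→o (+3), pos 1: o→y (+10), pos 2: w→z (+3), pos 3: e→o (+10) — repeating every 2. A repeating key of period 2 is used — shifts +3, +10 over and over.
Reversing it on usjsg: u−3=r, s−10=i, j−3=g, s−10=i, g−3=d.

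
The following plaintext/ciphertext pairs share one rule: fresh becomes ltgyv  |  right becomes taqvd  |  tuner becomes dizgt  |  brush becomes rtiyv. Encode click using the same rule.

wpawk

f(5)→l(11) and r(17)→t(19) fit y≡5x+12 (mod 26); the inverse of 5 mod 26 is 21. This is an affine cipher: with a=0,…,z=25, each position x becomes (5x+12) mod 26.
On click: c(2)→5·2+12≡22=w; l(11)→5·11+12≡15=p; i(8)→5·8+12≡0=a; c(2)→5·2+12≡22=w; k(10)→5·10+12≡10=k (all mod 26).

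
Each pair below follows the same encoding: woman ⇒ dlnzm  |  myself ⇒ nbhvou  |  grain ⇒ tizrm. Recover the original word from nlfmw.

mound

Each pair mirrors across the alphabet (w↔d, o↔l, m↔n): positions sum to 25. Letters are reflected about the middle of the alphabet (position → 25−position): Atbash.
Undoing it on nlfmw: n↔m, l↔o, f↔u, m↔n, w↔d.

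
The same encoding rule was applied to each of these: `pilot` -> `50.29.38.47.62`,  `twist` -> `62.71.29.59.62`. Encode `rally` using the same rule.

56.5.38.38.77

Each letter becomes 3×(its alphabet position, a=1..z=26) + 2.
On rally: r=18→56, a=1→5, l=12→38, l=12→38, y=25→77.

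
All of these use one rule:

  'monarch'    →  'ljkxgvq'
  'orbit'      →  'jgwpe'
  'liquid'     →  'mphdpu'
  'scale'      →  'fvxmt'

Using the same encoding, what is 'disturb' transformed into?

upfedgw

m(12)→l(11) and o(14)→j(9) fit y≡25x+23 (mod 26); the inverse of 25 mod 26 is 25. This is an affine cipher: with a=0,…,z=25, each position x becomes (25x+23) mod 26.
For disturb: d(3)→25·3+23≡20=u; i(8)→25·8+23≡15=p; s(18)→25·18+23≡5=f; t(19)→25·19+23≡4=e; u(20)→25·20+23≡3=d; r(17)→25·17+23≡6=g; b(1)→25·1+23≡22=w (all mod 26).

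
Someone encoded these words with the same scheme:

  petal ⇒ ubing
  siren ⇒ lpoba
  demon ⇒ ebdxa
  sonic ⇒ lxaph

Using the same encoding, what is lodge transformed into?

gxevb

p(15)→u(20) and e(4)→b(1) fit y≡23x+13 (mod 26); the inverse of 23 mod 26 is 17. Each letter's alphabet position (a=0..z=25) is mapped through 23·x+13 mod 26 — an affine cipher.
On lodge: l(11)→23·11+13≡6=g; o(14)→23·14+13≡23=x; d(3)→23·3+13≡4=e; g(6)→23·6+13≡21=v; e(4)→23·4+13≡1=b (all mod 26).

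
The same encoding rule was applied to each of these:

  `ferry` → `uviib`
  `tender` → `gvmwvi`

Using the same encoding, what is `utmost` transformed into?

fgnlhg

Letters are reflected about the middle of the alphabet (position → 25−position): Atbash.
Applying it to utmost: u↔f, t↔g, m↔n, o↔l, s↔h, t↔g.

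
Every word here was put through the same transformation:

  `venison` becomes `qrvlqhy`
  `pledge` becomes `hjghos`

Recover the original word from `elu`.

The output letters match the input read backwards, each shifted +3: venison reversed is nosinev. Two steps: reverse the string, then apply a Caesar shift of +3.
Undoing it on elu: shift back: e−3=b, l−3=i, u−3=r → bir; then reverse → rib.

rib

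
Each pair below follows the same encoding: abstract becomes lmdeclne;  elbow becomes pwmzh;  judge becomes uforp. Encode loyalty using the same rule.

Compare letters: a→l is +11, b→m is +11, s→d is +11 — a constant shift. It's a constant shift of +11 (ROT11).
On loyalty: l+11=w, o+11=z, y+11=j, a+11=l, l+11=w, t+11=e, y+11=j.

wzjlwej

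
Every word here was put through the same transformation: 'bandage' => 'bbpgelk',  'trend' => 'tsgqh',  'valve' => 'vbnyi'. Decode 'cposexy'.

In bandage: b→b is +0, a→b is +1, n→p is +2, d→g is +3 — the shift increases by 1 each position. Letter i (0-indexed) is shifted by i+0, so successive shifts are 0, 1, 2, ….
Decoding cposexy: c−0=c, p−1=o, o−2=m, s−3=p, e−4=a, x−5=s, y−6=s.

compass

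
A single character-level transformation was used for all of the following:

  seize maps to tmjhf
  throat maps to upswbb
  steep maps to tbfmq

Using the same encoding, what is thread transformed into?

It's a Vigenère-style cipher with numeric key [1,8]: position i shifts by key[i mod 2].
On thread: t+1=u, h+8=p, r+1=s, e+8=m, a+1=b, d+8=l.

upsmbl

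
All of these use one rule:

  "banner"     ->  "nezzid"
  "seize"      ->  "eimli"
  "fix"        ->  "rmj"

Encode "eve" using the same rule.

ihi

Vowels shift forward by 4 and consonants shift forward by 12.
For eve: e(vowel)+4=i, v(cons)+12=h, e(vowel)+4=i.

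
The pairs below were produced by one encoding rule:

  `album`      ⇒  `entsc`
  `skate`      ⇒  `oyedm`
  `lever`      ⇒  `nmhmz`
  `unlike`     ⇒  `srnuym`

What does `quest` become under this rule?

Each letter's alphabet position (a=0..z=25) is mapped through 15·x+4 mod 26 — an affine cipher.
On quest: q(16)→15·16+4≡10=k; u(20)→15·20+4≡18=s; e(4)→15·4+4≡12=m; s(18)→15·18+4≡14=o; t(19)→15·19+4≡3=d (all mod 26).

ksmod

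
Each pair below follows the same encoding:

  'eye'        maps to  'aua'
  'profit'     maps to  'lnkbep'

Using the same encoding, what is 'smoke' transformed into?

oikga

Compare letters: e→a is +22, y→u is +22, e→a is +22 — a constant shift. It's a constant shift of +22 (ROT22).
For smoke: s+22=o, m+22=i, o+22=k, k+22=g, e+22=a.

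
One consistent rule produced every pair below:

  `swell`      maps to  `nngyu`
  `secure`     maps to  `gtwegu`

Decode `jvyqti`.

Two steps: reverse the string, then apply a Caesar shift of +2.
Reversing it on jvyqti: shift back: j−2=h, v−2=t, y−2=w, q−2=o, t−2=r, i−2=g → htworg; then reverse → growth.

growth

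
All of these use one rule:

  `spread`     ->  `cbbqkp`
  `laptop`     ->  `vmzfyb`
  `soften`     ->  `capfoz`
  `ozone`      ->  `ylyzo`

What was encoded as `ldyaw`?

Shifts by position in spread: pos 0: s→c (+10), pos 1: p→b (+12), pos 2: r→b (+10), pos 3: e→q (+12) — repeating every 2. It's a Vigenère-style cipher with numeric key [10,12]: position i shifts by key[i mod 2].
Undoing it on ldyaw: l−10=b, d−12=r, y−10=o, a−12=o, w−10=m.

broom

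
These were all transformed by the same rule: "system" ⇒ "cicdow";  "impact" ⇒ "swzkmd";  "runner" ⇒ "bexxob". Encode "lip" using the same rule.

Compare letters: s→c is +10, y→i is +10, s→c is +10 — a constant shift. This is a Caesar cipher with shift 10.
Applying it to lip: l+10=v, i+10=s, p+10=z.

vsz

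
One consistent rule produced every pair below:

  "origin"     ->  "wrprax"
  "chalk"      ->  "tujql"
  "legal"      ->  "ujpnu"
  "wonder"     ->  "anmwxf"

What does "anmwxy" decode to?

The output letters match the input read backwards, each shifted +9: origin reversed is nigiro. Read the word backwards and shift each letter +9.
Reversing it on anmwxy: shift back: a−9=r, n−9=e, m−9=d, w−9=n, x−9=o, y−9=p → rednop; then reverse → ponder.

ponder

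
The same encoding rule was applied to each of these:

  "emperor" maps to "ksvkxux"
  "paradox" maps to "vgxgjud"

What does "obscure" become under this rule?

Compare letters: e→k is +6, m→s is +6, p→v is +6 — a constant shift. It's a constant shift of +6 (ROT6).
For obscure: o+6=u, b+6=h, s+6=y, c+6=i, u+6=a, r+6=x, e+6=k.

uhyiaxk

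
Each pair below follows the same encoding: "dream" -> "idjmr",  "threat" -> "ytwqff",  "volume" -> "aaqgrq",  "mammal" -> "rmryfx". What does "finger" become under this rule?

kussjd

Shifts by position in dream: pos 0: d→i (+5), pos 1: r→d (+12), pos 2: e→j (+5), pos 3: a→m (+12) — repeating every 2. It's a Vigenère-style cipher with numeric key [5,12]: position i shifts by key[i mod 2].
For finger: f+5=k, i+12=u, n+5=s, g+12=s, e+5=j, r+12=d.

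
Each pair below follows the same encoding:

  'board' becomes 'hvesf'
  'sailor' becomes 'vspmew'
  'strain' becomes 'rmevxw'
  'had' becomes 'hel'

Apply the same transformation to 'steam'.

The output letters match the input read backwards, each shifted +4: board reversed is draob. Read the word backwards and shift each letter +4.
On steam: reverse → maets; then shift: m+4=q, a+4=e, e+4=i, t+4=x, s+4=w.

qeixw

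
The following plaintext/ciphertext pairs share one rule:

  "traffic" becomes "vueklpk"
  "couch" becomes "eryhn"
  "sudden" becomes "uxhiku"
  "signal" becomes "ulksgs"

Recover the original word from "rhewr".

In traffic: t→v is +2, r→u is +3, a→e is +4, f→k is +5 — the shift increases by 1 each position. Each letter shifts forward by (position + 2), i.e. 2, 3, 4, … — the shift grows by one for each successive letter.
Undoing it on rhewr: r−2=p, h−3=e, e−4=a, w−5=r, r−6=l.

pearl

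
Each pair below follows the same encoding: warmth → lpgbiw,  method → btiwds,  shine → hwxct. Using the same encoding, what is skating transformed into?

Compare letters: w→l is +15, a→p is +15, r→g is +15 — a constant shift. Each letter is shifted forward by 15 in the alphabet (a Caesar shift of +15).
For skating: s+15=h, k+15=z, a+15=p, t+15=i, i+15=x, n+15=c, g+15=v.

hzpixcv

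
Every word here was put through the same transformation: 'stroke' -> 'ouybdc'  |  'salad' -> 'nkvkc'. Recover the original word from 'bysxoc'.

senior

The output letters match the input read backwards, each shifted +10: stroke reversed is ekorts. Two steps: reverse the string, then apply a Caesar shift of +10.
Decoding bysxoc: shift back: b−10=r, y−10=o, s−10=i, x−10=n, o−10=e, c−10=s → roines; then reverse → senior.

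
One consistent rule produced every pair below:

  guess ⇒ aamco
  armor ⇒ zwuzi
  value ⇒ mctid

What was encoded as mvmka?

scene

The word is reversed, then every letter is shifted forward by 8.
Decoding mvmka: shift back: m−8=e, v−8=n, m−8=e, k−8=c, a−8=s → enecs; then reverse → scene.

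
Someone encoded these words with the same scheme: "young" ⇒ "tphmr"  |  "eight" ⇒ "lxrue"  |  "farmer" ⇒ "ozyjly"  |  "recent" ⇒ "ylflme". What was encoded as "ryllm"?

green

This is an affine cipher: with a=0,…,z=25, each position x becomes (3x+25) mod 26.
Reversing it on ryllm: r(17)→9·(17−25)≡6=g; y(24)→9·(24−25)≡17=r; l(11)→9·(11−25)≡4=e; l(11)→9·(11−25)≡4=e; m(12)→9·(12−25)≡13=n (all mod 26).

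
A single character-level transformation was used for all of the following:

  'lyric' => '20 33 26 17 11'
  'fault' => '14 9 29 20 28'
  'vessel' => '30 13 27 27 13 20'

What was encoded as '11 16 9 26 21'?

charm

The number is (letter's place in the alphabet, a=1) + 8.
Decoding 11 16 9 26 21: 11→(11−8)÷1=3=c, 16→(16−8)÷1=8=h, 9→(9−8)÷1=1=a, 26→(26−8)÷1=18=r, 21→(21−8)÷1=13=m.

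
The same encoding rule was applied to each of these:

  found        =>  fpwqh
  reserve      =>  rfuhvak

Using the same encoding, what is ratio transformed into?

In found: f→f is +0, o→p is +1, u→w is +2, n→q is +3 — the shift increases by 1 each position. Letter i (0-indexed) is shifted by i+0, so successive shifts are 0, 1, 2, ….
On ratio: r+0=r, a+1=b, t+2=v, i+3=l, o+4=s.

rbvls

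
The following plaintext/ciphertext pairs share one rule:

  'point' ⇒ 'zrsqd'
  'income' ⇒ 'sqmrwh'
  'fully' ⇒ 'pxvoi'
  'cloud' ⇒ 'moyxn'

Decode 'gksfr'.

which

Shifts by position in point: pos 0: p→z (+10), pos 1: o→r (+3), pos 2: i→s (+10), pos 3: n→q (+3) — repeating every 2. The shifts repeat in a cycle of length 2: positions 0,1,… shift by +10, +3, then the pattern repeats.
Reversing it on gksfr: g−10=w, k−3=h, s−10=i, f−3=c, r−10=h.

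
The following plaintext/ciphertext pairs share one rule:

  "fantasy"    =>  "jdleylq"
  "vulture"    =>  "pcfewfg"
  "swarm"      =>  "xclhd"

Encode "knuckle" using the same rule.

pwvnfyv

The output letters match the input read backwards, each shifted +11: fantasy reversed is ysatnaf. Two steps: reverse the string, then apply a Caesar shift of +11.
Applying it to knuckle: reverse → elkcunk; then shift: e+11=p, l+11=w, k+11=v, c+11=n, u+11=f, n+11=y, k+11=v.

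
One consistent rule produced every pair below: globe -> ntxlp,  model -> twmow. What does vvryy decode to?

onion

In globe: g→n is +7, l→t is +8, o→x is +9, b→l is +10 — the shift increases by 1 each position. The shift increases by 1 at each position, starting from +7: 7, 8, 9, ….
Undoing it on vvryy: v−7=o, v−8=n, r−9=i, y−10=o, y−11=n.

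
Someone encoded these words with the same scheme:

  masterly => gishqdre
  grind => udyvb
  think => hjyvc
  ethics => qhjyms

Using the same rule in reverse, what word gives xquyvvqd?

Each letter's alphabet position (a=0..z=25) is mapped through 15·x+8 mod 26 — an affine cipher.
Undoing it on xquyvvqd: x(23)→7·(23−8)≡1=b; q(16)→7·(16−8)≡4=e; u(20)→7·(20−8)≡6=g; y(24)→7·(24−8)≡8=i; v(21)→7·(21−8)≡13=n; v(21)→7·(21−8)≡13=n; q(16)→7·(16−8)≡4=e; d(3)→7·(3−8)≡17=r (all mod 26).

beginner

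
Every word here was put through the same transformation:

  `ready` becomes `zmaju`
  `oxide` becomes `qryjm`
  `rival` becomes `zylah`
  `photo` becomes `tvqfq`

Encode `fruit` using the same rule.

r(17)→z(25) and e(4)→m(12) fit y≡3x+0 (mod 26); the inverse of 3 mod 26 is 9. Each letter's alphabet position (a=0..z=25) is mapped through 3·x+0 mod 26 — an affine cipher.
For fruit: f(5)→3·5+0≡15=p; r(17)→3·17+0≡25=z; u(20)→3·20+0≡8=i; i(8)→3·8+0≡24=y; t(19)→3·19+0≡5=f (all mod 26).

pziyf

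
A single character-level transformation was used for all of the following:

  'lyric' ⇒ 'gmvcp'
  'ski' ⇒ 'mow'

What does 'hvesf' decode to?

The output letters match the input read backwards, each shifted +4: lyric reversed is ciryl. Two steps: reverse the string, then apply a Caesar shift of +4.
Decoding hvesf: shift back: h−4=d, v−4=r, e−4=a, s−4=o, f−4=b → draob; then reverse → board.

board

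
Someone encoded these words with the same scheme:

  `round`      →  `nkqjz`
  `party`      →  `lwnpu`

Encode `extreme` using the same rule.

Every letter moves 22 places later in the alphabet, wrapping around z→a.
For extreme: e+22=a, x+22=t, t+22=p, r+22=n, e+22=a, m+22=i, e+22=a.

atpnaia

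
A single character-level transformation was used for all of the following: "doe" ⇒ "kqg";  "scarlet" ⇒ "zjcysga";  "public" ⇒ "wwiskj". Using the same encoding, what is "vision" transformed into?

The shift depends on letter class: consonant d→k is +7, but vowel o→q is +2. Two shifts are in play — +2 for a/e/i/o/u, +7 for every other letter.
For vision: v(cons)+7=c, i(vowel)+2=k, s(cons)+7=z, i(vowel)+2=k, o(vowel)+2=q, n(cons)+7=u.

ckzkqu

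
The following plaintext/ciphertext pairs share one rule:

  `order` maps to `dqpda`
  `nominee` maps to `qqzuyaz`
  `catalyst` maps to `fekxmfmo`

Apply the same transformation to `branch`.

The word is reversed, then every letter is shifted forward by 12.
On branch: reverse → hcnarb; then shift: h+12=t, c+12=o, n+12=z, a+12=m, r+12=d, b+12=n.

tozmdn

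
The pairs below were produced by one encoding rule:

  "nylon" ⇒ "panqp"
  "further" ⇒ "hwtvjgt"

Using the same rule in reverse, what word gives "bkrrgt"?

It's a constant shift of +2 (ROT2).
Undoing it on bkrrgt: b−2=z, k−2=i, r−2=p, r−2=p, g−2=e, t−2=r.

zipper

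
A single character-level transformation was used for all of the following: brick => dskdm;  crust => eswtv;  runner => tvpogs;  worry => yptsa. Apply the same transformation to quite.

A repeating key of period 2 is used — shifts +2, +1 over and over.
For quite: q+2=s, u+1=v, i+2=k, t+1=u, e+2=g.

svkug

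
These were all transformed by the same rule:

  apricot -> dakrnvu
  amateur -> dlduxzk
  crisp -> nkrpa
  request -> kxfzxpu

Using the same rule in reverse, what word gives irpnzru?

a(0)→d(3) and p(15)→a(0) fit y≡5x+3 (mod 26); the inverse of 5 mod 26 is 21. Treating letters as 0–25, the rule is x ↦ 5x + 3 (mod 26).
Undoing it on irpnzru: i(8)→21·(8−3)≡1=b; r(17)→21·(17−3)≡8=i; p(15)→21·(15−3)≡18=s; n(13)→21·(13−3)≡2=c; z(25)→21·(25−3)≡20=u; r(17)→21·(17−3)≡8=i; u(20)→21·(20−3)≡19=t (all mod 26).

biscuit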